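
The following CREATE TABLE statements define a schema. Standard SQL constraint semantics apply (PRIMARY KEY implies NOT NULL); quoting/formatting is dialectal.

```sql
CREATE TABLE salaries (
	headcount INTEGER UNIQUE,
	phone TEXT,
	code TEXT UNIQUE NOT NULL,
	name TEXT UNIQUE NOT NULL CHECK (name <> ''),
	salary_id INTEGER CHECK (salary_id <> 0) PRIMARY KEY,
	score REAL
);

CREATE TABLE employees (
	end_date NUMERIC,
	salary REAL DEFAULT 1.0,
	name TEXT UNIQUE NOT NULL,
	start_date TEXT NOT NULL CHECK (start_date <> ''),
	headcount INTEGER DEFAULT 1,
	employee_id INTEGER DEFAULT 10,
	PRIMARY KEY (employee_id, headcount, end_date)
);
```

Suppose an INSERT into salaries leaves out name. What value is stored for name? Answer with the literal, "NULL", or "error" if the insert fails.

error

name has no DEFAULT clause.
Omitting it would insert NULL, but it is declared NOT NULL, so the INSERT fails.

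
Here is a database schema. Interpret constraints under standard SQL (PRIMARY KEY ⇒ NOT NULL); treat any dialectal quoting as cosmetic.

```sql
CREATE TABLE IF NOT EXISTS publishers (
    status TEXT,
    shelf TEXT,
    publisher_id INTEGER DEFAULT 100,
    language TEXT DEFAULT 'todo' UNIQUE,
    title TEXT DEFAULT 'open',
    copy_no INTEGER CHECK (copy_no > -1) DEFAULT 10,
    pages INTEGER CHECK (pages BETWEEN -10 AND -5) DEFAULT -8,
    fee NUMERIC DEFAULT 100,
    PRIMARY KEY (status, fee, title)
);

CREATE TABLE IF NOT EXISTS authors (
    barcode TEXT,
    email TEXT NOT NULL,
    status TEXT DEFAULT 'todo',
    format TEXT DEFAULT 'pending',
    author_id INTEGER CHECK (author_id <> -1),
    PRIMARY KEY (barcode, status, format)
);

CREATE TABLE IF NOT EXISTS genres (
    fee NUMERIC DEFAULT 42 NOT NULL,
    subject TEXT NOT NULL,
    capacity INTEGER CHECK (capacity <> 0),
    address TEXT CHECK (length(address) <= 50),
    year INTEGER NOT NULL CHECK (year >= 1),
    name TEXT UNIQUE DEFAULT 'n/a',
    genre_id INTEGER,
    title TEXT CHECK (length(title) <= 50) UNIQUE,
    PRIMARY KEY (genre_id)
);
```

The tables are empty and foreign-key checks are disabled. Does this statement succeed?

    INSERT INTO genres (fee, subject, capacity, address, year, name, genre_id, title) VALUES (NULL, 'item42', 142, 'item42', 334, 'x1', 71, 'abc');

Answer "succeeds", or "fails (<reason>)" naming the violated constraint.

fails (NOT NULL on fee)

fee is explicitly set to NULL, but fee is declared NOT NULL.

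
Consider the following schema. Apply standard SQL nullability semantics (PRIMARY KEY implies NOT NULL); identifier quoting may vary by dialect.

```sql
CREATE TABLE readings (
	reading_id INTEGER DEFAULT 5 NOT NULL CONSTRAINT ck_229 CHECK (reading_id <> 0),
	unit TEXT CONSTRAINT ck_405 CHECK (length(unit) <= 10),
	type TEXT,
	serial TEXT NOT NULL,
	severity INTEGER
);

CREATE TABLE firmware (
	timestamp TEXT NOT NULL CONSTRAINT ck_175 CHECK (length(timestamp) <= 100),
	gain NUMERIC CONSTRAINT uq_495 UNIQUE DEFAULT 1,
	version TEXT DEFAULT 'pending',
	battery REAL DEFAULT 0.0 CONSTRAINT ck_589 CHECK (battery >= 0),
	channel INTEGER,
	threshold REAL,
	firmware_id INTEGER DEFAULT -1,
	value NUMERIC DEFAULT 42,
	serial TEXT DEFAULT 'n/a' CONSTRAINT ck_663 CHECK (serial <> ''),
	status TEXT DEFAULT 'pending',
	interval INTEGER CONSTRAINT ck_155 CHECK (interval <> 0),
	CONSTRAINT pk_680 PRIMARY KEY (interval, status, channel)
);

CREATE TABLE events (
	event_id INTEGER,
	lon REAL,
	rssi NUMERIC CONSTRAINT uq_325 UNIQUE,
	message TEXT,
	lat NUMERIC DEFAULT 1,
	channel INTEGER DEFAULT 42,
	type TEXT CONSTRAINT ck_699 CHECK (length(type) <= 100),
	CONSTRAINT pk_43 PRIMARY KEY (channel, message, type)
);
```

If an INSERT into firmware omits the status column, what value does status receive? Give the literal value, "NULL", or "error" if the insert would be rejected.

status has an explicit DEFAULT 'pending'.
When the column is omitted from an INSERT, that default is used.

'pending'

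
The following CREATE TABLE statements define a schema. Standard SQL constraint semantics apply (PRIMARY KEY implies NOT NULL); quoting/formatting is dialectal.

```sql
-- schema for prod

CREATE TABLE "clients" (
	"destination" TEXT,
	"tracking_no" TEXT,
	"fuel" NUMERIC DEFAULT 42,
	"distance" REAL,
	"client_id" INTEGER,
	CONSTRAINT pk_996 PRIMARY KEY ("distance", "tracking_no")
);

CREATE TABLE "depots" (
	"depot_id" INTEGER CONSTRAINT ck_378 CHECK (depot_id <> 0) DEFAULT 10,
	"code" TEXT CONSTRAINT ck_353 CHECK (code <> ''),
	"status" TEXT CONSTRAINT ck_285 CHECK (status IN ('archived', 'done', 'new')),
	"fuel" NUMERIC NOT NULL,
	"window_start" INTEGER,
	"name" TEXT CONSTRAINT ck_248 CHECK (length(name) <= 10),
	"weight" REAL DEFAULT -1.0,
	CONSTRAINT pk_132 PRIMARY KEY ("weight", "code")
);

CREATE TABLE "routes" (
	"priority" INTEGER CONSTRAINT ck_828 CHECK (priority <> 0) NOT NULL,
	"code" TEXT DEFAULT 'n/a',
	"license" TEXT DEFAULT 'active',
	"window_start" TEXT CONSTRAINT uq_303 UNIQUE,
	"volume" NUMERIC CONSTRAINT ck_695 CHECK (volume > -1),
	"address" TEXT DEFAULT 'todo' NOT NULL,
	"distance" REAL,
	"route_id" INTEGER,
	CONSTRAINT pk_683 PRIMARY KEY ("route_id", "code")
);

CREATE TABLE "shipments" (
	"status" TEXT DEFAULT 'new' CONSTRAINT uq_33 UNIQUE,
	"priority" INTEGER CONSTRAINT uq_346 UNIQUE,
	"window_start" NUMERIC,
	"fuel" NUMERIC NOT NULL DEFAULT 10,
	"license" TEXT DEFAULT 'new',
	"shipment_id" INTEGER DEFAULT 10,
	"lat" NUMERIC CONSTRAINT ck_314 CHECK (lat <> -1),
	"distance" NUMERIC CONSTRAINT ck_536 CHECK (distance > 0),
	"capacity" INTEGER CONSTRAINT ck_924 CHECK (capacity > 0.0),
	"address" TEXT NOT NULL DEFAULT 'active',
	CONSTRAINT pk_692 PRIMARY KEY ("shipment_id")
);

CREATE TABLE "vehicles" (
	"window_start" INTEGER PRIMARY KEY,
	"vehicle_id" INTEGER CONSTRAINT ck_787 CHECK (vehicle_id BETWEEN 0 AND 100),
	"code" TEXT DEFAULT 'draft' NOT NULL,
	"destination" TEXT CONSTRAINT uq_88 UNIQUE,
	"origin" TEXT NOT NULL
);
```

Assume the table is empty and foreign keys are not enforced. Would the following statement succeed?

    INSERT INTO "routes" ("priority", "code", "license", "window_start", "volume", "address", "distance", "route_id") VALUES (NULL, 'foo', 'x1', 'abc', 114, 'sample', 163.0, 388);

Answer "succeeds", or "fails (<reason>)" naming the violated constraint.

fails (NOT NULL on priority)

priority is explicitly set to NULL, but priority is declared NOT NULL.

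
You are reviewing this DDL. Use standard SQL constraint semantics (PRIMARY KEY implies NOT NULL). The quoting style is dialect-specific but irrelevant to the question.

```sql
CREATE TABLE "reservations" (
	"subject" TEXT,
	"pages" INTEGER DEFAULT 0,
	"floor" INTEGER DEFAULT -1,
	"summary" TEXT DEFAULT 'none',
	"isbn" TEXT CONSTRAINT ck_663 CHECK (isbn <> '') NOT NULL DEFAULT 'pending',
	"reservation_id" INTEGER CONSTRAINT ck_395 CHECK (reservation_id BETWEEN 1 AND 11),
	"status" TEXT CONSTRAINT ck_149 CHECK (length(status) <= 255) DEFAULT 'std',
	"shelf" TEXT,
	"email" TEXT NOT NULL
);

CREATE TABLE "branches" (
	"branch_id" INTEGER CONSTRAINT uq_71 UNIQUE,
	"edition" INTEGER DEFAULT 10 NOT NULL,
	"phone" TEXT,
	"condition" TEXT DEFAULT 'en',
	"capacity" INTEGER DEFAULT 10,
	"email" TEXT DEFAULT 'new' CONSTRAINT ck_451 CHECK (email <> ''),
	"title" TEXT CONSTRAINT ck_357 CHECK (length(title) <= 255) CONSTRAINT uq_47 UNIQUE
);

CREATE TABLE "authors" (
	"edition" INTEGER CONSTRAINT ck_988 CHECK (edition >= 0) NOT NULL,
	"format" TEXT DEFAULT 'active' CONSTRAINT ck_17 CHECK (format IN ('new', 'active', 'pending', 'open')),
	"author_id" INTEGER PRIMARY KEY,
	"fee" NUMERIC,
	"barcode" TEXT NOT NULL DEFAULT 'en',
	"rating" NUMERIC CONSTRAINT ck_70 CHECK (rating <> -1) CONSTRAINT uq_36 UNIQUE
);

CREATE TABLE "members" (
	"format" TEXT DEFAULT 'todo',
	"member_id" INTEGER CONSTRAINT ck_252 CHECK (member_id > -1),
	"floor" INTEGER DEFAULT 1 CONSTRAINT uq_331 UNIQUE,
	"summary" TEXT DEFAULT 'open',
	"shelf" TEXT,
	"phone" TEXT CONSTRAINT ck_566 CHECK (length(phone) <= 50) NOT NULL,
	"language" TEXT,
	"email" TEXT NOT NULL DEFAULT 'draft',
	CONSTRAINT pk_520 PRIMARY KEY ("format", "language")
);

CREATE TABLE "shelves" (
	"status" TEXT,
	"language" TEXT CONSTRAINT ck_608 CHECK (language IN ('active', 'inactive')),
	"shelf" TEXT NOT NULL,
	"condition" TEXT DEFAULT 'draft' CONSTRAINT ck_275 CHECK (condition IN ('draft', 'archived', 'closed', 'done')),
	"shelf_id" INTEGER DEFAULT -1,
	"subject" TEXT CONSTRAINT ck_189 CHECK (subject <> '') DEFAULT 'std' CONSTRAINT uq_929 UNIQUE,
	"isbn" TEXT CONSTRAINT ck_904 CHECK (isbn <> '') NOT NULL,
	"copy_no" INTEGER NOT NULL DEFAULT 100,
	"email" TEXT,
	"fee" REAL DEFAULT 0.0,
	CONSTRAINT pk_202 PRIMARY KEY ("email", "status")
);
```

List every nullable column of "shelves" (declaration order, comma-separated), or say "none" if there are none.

language, condition, shelf_id, subject, fee

- status: part of the PRIMARY KEY, which implies NOT NULL → not nullable.
- language: CHECK does not forbid NULL (a CHECK constraint passes when its expression is NULL) → nullable.
- shelf: declared NOT NULL → not nullable.
- condition: CHECK does not forbid NULL (a CHECK constraint passes when its expression is NULL) → nullable.
- shelf_id: DEFAULT only fills an omitted column; an explicit NULL is still allowed → nullable.
- subject: CHECK does not forbid NULL (a CHECK constraint passes when its expression is NULL) → nullable.
- isbn: declared NOT NULL → not nullable.
- copy_no: declared NOT NULL → not nullable.
- email: part of the PRIMARY KEY, which implies NOT NULL → not nullable.
- fee: DEFAULT only fills an omitted column; an explicit NULL is still allowed → nullable.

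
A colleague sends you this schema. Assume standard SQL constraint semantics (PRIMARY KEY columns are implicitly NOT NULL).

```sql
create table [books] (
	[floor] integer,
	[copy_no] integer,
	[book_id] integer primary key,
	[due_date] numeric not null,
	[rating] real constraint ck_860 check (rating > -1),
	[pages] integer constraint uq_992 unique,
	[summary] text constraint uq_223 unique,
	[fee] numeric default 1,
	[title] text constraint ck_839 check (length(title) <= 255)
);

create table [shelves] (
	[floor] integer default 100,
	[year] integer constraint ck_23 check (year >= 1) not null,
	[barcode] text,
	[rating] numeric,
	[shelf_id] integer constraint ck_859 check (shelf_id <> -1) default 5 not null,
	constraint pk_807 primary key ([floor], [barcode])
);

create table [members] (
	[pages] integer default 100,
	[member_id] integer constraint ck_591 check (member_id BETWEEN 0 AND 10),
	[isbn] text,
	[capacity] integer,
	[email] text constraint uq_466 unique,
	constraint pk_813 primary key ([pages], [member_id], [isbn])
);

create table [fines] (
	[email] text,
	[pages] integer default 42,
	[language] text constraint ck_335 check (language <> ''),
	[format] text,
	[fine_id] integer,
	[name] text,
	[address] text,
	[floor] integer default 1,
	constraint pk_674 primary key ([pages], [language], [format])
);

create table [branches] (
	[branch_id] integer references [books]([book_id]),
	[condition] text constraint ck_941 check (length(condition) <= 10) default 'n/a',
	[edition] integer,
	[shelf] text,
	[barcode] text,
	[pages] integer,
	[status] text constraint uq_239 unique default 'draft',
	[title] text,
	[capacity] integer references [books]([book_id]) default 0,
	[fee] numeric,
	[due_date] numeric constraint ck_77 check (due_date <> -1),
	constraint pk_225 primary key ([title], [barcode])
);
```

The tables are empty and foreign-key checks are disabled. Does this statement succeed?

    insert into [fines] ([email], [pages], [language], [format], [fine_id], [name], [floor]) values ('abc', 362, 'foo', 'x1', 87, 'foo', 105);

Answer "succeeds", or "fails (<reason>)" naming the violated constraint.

NOT NULL columns: format is supplied; language is supplied; pages is supplied.
CHECK constraints: 'foo' satisfies (language <> '').
No constraint is violated.

succeeds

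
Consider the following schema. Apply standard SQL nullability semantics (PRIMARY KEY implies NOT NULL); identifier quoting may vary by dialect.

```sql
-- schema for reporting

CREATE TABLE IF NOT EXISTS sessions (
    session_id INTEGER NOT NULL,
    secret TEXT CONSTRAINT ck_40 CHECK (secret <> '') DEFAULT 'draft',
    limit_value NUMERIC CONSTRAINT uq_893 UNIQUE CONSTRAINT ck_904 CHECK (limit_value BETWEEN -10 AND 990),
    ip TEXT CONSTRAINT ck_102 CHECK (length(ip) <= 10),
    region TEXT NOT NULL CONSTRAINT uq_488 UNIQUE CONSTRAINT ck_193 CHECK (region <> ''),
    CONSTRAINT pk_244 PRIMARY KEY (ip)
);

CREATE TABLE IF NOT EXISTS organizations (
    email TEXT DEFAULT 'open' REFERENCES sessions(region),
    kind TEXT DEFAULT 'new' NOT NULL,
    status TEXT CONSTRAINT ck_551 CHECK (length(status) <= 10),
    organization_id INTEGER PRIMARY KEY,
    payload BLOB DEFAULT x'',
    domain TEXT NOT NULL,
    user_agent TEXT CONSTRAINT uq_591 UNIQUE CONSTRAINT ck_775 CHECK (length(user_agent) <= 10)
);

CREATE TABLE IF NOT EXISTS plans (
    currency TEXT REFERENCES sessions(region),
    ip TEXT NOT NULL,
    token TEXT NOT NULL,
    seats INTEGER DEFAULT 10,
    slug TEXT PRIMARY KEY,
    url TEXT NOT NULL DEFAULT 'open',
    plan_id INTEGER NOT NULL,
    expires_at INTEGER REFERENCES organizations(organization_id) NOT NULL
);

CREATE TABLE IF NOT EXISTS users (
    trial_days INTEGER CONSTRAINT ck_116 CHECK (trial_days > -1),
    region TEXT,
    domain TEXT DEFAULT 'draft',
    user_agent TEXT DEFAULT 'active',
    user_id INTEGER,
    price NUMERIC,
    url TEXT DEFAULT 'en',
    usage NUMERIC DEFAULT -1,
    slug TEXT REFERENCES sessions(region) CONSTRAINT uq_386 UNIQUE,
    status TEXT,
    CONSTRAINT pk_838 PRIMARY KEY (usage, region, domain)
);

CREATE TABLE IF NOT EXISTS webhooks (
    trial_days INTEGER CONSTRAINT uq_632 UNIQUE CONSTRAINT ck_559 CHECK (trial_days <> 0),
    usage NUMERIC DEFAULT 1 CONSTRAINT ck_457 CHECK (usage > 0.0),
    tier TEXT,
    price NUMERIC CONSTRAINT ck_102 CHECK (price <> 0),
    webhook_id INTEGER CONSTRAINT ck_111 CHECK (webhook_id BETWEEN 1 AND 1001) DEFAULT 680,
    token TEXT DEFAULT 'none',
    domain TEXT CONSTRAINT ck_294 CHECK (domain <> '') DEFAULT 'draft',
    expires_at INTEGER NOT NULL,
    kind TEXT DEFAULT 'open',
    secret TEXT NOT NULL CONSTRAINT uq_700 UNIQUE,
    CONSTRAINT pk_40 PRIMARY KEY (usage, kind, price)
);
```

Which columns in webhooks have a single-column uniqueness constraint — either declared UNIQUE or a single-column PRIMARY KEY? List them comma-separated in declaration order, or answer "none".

trial_days, secret

- trial_days: declared UNIQUE → unique.
- usage: part of a composite PRIMARY KEY — only the tuple is unique, not this column on its own.
- tier: no UNIQUE or single-column PK constraint.
- price: part of a composite PRIMARY KEY — only the tuple is unique, not this column on its own.
- webhook_id: no UNIQUE or single-column PK constraint.
- token: no UNIQUE or single-column PK constraint.
- domain: no UNIQUE or single-column PK constraint.
- expires_at: no UNIQUE or single-column PK constraint.
- kind: part of a composite PRIMARY KEY — only the tuple is unique, not this column on its own.
- secret: declared UNIQUE → unique.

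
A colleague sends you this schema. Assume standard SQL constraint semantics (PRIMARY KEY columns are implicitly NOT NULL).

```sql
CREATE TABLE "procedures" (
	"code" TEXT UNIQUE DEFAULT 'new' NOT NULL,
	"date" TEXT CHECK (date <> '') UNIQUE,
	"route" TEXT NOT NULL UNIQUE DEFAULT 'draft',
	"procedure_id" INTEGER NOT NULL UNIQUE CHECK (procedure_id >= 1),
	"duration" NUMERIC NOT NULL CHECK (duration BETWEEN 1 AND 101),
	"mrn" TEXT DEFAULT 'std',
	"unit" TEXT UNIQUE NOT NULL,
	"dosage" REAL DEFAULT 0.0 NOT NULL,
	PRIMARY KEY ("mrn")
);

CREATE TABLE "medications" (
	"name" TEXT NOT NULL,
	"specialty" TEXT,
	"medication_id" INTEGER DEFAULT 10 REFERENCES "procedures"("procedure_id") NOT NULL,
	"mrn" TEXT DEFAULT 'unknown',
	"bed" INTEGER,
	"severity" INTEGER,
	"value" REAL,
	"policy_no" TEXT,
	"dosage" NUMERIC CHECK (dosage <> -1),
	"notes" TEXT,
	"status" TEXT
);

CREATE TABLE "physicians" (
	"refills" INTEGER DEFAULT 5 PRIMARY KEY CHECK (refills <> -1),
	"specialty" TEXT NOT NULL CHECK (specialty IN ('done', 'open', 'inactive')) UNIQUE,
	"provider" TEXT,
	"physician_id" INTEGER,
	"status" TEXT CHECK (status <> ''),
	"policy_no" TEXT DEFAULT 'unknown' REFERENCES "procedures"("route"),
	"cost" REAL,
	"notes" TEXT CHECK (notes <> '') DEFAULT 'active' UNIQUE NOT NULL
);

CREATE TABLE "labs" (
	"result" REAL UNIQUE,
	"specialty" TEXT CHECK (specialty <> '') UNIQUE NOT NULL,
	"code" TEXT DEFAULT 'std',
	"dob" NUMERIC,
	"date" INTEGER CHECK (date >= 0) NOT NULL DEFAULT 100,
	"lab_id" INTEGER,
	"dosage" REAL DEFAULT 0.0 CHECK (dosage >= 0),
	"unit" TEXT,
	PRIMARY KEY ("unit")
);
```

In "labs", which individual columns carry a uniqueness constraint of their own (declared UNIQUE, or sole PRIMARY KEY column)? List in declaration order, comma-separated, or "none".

result, specialty, unit

- result: declared UNIQUE → unique.
- specialty: declared UNIQUE → unique.
- code: no UNIQUE or single-column PK constraint.
- dob: no UNIQUE or single-column PK constraint.
- date: no UNIQUE or single-column PK constraint.
- lab_id: no UNIQUE or single-column PK constraint.
- dosage: no UNIQUE or single-column PK constraint.
- unit: single-column PRIMARY KEY → unique.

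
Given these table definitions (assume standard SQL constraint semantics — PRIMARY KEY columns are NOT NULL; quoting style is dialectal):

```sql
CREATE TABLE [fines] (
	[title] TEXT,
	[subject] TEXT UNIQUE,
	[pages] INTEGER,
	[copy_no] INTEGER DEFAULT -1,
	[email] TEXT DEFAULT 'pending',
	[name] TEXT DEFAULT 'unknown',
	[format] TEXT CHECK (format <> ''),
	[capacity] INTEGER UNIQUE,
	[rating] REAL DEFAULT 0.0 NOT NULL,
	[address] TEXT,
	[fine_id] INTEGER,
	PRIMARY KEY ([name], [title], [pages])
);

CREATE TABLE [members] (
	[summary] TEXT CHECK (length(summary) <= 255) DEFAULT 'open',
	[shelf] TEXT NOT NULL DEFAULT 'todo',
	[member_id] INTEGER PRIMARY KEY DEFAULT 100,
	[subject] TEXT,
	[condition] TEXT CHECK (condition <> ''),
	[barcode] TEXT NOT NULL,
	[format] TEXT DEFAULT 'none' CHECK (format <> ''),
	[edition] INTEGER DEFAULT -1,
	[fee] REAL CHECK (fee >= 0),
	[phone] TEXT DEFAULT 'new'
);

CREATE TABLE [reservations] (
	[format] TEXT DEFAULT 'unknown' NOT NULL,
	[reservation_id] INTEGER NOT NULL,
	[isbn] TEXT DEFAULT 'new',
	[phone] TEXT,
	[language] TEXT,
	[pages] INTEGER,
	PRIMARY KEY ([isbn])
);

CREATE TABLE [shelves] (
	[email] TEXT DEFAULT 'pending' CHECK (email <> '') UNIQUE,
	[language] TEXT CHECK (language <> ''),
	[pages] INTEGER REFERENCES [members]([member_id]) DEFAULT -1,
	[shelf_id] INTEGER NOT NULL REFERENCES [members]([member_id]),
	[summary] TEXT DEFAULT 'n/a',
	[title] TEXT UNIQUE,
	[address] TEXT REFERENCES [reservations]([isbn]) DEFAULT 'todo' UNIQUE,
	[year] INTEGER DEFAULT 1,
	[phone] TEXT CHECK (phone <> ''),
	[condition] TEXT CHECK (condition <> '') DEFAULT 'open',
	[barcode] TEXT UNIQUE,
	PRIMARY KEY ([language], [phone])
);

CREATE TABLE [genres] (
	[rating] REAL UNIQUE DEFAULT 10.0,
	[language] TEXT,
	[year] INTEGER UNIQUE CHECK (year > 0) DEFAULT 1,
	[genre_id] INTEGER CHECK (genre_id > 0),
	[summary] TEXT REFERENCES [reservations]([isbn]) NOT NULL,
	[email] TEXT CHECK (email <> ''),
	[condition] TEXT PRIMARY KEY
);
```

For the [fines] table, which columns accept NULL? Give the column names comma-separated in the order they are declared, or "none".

- title: part of the PRIMARY KEY, which implies NOT NULL → not nullable.
- subject: UNIQUE does not imply NOT NULL → nullable.
- pages: part of the PRIMARY KEY, which implies NOT NULL → not nullable.
- copy_no: DEFAULT only fills an omitted column; an explicit NULL is still allowed → nullable.
- email: DEFAULT only fills an omitted column; an explicit NULL is still allowed → nullable.
- name: part of the PRIMARY KEY, which implies NOT NULL → not nullable.
- format: CHECK does not forbid NULL (a CHECK constraint passes when its expression is NULL) → nullable.
- capacity: UNIQUE does not imply NOT NULL → nullable.
- rating: declared NOT NULL → not nullable.
- address: no NOT NULL constraint applies → nullable.
- fine_id: no NOT NULL constraint applies → nullable.

subject, copy_no, email, format, capacity, address, fine_id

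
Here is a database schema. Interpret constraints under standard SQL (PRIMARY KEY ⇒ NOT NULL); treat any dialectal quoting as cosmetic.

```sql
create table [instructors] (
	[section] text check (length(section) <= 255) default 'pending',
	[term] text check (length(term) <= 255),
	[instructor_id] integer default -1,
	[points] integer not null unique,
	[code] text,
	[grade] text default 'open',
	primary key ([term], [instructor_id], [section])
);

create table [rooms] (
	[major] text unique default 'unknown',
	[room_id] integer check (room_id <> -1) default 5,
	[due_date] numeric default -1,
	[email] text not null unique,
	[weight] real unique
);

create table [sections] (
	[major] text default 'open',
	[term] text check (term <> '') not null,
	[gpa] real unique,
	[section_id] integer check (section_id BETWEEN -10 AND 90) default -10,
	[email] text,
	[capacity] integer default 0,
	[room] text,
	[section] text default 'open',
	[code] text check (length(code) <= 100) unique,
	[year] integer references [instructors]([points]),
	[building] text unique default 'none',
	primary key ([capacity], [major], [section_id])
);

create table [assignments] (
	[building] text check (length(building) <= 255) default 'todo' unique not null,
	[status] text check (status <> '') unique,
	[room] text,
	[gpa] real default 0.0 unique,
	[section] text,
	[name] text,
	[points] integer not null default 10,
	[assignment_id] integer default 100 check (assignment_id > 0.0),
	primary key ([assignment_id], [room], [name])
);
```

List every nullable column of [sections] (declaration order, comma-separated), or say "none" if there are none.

gpa, email, room, section, code, year, building

- major: part of the PRIMARY KEY, which implies NOT NULL → not nullable.
- term: declared NOT NULL → not nullable.
- gpa: UNIQUE does not imply NOT NULL → nullable.
- section_id: part of the PRIMARY KEY, which implies NOT NULL → not nullable.
- email: no NOT NULL constraint applies → nullable.
- capacity: part of the PRIMARY KEY, which implies NOT NULL → not nullable.
- room: no NOT NULL constraint applies → nullable.
- section: DEFAULT only fills an omitted column; an explicit NULL is still allowed → nullable.
- code: CHECK does not forbid NULL (a CHECK constraint passes when its expression is NULL) → nullable.
- year: a foreign key column may be NULL unless separately constrained → nullable.
- building: UNIQUE does not imply NOT NULL → nullable.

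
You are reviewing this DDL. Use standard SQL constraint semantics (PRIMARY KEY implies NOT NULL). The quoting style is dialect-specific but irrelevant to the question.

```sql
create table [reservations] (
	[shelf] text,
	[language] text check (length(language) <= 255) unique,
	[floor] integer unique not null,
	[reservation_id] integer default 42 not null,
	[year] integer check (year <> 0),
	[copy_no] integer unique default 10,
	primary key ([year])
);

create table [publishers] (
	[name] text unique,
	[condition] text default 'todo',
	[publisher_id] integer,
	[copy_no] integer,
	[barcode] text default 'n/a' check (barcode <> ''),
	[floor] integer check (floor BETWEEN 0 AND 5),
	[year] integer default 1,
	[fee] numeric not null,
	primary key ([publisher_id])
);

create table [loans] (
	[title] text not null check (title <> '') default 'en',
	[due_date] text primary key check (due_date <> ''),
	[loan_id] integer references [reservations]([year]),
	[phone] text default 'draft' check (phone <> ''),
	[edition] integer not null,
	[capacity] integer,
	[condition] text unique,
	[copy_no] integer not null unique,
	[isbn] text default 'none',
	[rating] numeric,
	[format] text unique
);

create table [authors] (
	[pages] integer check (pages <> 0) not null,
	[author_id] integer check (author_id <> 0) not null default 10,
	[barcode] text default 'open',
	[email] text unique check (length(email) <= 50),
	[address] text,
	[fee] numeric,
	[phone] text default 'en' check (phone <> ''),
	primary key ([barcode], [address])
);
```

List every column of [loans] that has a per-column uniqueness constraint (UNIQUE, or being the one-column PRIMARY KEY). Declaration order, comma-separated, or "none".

- title: no UNIQUE or single-column PK constraint.
- due_date: single-column PRIMARY KEY → unique.
- loan_id: no UNIQUE or single-column PK constraint.
- phone: no UNIQUE or single-column PK constraint.
- edition: no UNIQUE or single-column PK constraint.
- capacity: no UNIQUE or single-column PK constraint.
- condition: declared UNIQUE → unique.
- copy_no: declared UNIQUE → unique.
- isbn: no UNIQUE or single-column PK constraint.
- rating: no UNIQUE or single-column PK constraint.
- format: declared UNIQUE → unique.

due_date, condition, copy_no, format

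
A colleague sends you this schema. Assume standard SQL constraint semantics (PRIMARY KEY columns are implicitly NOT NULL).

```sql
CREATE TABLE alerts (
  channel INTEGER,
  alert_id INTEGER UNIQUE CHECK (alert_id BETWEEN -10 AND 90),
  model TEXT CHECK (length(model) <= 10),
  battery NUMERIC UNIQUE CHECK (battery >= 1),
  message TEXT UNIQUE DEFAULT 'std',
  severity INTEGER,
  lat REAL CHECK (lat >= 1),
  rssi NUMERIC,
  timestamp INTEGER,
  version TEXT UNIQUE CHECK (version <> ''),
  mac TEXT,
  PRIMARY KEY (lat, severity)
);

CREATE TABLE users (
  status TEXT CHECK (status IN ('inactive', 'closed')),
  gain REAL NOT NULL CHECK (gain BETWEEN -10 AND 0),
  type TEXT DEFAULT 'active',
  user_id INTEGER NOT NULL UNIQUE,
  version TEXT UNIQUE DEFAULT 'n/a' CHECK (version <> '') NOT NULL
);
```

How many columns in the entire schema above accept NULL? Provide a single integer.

alerts: 9 nullable (channel, alert_id, model, battery, message, rssi, timestamp, version, mac — PK (lat, severity) and explicit NOT NULL columns excluded).
users: 2 nullable (status, type — PK none and explicit NOT NULL columns excluded).
Total: 9 + 2 = 11.

11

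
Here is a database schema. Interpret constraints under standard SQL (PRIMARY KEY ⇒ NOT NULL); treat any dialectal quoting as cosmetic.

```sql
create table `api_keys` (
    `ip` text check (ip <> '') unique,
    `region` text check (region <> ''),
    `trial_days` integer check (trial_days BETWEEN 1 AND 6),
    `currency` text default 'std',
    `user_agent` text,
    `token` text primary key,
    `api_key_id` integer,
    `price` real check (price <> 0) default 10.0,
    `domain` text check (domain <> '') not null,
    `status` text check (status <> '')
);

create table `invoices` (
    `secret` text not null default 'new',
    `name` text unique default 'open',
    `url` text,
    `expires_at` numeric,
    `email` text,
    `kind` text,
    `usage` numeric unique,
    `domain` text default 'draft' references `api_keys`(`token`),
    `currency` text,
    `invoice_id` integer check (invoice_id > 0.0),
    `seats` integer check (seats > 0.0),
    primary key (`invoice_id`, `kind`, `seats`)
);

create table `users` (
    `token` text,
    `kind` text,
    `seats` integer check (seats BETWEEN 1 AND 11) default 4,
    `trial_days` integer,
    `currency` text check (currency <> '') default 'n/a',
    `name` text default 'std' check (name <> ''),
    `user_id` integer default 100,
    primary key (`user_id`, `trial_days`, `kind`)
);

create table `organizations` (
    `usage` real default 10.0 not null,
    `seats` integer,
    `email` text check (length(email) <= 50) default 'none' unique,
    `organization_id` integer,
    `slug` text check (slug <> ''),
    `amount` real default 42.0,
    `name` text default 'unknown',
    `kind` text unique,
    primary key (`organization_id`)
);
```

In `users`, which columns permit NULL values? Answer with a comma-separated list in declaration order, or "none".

token, seats, currency, name

- token: no NOT NULL constraint applies → nullable.
- kind: part of the PRIMARY KEY, which implies NOT NULL → not nullable.
- seats: CHECK does not forbid NULL (a CHECK constraint passes when its expression is NULL) → nullable.
- trial_days: part of the PRIMARY KEY, which implies NOT NULL → not nullable.
- currency: CHECK does not forbid NULL (a CHECK constraint passes when its expression is NULL) → nullable.
- name: CHECK does not forbid NULL (a CHECK constraint passes when its expression is NULL) → nullable.
- user_id: part of the PRIMARY KEY, which implies NOT NULL → not nullable.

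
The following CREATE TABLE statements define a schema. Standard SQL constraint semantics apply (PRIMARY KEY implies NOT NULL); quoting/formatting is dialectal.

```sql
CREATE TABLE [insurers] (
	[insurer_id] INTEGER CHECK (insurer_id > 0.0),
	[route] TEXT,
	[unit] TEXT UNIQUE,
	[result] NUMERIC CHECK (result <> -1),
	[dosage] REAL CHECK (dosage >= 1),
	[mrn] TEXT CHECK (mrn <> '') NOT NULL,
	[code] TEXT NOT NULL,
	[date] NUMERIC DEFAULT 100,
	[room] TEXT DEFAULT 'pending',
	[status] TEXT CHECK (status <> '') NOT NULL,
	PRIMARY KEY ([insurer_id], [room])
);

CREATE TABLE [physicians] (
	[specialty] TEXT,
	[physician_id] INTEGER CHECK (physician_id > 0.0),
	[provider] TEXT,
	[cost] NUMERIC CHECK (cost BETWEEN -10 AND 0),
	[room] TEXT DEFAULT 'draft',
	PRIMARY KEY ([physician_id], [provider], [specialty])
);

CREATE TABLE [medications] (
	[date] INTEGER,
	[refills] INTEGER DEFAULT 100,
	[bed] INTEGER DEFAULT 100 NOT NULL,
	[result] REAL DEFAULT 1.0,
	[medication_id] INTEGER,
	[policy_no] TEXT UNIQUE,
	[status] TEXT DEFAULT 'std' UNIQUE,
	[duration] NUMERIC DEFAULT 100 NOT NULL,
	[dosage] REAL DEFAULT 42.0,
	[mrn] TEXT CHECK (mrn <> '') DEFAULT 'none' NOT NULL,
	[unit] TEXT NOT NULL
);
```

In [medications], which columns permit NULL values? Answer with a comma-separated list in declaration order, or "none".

date, refills, result, medication_id, policy_no, status, dosage

- date: no NOT NULL constraint applies → nullable.
- refills: DEFAULT only fills an omitted column; an explicit NULL is still allowed → nullable.
- bed: declared NOT NULL → not nullable.
- result: DEFAULT only fills an omitted column; an explicit NULL is still allowed → nullable.
- medication_id: no NOT NULL constraint applies → nullable.
- policy_no: UNIQUE does not imply NOT NULL → nullable.
- status: UNIQUE does not imply NOT NULL → nullable.
- duration: declared NOT NULL → not nullable.
- dosage: DEFAULT only fills an omitted column; an explicit NULL is still allowed → nullable.
- mrn: declared NOT NULL → not nullable.
- unit: declared NOT NULL → not nullable.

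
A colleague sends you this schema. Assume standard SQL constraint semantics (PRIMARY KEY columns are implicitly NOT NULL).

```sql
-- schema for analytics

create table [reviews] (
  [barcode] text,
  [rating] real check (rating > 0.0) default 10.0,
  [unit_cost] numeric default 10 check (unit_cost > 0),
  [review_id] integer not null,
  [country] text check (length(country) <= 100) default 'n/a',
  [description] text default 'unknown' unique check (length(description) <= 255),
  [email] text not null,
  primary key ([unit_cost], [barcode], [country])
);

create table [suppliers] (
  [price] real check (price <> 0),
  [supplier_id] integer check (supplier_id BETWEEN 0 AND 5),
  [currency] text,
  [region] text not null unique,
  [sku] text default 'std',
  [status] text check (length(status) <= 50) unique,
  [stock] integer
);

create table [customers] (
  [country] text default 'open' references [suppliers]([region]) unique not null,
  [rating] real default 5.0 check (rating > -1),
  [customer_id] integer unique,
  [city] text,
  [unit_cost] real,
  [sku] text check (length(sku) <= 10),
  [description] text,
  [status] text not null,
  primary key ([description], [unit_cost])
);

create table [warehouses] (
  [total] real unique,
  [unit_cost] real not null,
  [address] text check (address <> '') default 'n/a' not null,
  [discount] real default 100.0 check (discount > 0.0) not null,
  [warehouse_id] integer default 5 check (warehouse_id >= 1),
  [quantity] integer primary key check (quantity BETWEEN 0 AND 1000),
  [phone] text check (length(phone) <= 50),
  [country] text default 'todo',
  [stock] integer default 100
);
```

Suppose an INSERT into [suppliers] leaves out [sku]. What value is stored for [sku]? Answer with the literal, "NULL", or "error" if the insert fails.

sku has an explicit DEFAULT 'std'.
When the column is omitted from an INSERT, that default is used.

'std'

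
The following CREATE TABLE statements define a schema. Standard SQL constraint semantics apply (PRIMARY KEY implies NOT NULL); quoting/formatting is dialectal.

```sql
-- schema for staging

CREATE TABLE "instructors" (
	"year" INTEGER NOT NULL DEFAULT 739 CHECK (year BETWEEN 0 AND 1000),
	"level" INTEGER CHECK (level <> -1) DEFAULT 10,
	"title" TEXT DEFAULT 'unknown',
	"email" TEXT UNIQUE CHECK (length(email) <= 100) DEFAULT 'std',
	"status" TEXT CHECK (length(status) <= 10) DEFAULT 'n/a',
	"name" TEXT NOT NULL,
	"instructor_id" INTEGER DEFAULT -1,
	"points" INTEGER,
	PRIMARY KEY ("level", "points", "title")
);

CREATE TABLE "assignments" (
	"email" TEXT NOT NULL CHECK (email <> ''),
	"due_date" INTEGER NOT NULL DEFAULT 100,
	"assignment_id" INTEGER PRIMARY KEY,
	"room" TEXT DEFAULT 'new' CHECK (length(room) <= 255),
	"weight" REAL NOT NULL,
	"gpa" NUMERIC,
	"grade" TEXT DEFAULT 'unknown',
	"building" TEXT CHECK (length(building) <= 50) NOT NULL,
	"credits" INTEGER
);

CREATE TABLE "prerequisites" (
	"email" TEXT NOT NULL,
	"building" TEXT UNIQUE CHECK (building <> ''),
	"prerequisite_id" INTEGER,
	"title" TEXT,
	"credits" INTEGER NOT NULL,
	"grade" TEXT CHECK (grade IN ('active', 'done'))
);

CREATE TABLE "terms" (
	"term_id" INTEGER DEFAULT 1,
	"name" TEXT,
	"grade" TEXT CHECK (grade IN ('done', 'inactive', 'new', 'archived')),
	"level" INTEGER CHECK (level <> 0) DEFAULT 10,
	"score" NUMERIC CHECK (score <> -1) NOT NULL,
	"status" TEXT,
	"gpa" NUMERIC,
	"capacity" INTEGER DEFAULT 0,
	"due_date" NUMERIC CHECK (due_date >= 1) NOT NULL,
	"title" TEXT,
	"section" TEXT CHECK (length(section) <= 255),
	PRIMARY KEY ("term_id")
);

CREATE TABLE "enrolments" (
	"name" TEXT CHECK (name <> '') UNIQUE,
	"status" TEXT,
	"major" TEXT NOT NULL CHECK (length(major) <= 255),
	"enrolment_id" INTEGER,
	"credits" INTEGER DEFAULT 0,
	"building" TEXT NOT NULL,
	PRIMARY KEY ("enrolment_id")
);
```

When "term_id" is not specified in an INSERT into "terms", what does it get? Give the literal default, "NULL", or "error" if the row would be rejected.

1

term_id has an explicit DEFAULT 1.
When the column is omitted from an INSERT, that default is used.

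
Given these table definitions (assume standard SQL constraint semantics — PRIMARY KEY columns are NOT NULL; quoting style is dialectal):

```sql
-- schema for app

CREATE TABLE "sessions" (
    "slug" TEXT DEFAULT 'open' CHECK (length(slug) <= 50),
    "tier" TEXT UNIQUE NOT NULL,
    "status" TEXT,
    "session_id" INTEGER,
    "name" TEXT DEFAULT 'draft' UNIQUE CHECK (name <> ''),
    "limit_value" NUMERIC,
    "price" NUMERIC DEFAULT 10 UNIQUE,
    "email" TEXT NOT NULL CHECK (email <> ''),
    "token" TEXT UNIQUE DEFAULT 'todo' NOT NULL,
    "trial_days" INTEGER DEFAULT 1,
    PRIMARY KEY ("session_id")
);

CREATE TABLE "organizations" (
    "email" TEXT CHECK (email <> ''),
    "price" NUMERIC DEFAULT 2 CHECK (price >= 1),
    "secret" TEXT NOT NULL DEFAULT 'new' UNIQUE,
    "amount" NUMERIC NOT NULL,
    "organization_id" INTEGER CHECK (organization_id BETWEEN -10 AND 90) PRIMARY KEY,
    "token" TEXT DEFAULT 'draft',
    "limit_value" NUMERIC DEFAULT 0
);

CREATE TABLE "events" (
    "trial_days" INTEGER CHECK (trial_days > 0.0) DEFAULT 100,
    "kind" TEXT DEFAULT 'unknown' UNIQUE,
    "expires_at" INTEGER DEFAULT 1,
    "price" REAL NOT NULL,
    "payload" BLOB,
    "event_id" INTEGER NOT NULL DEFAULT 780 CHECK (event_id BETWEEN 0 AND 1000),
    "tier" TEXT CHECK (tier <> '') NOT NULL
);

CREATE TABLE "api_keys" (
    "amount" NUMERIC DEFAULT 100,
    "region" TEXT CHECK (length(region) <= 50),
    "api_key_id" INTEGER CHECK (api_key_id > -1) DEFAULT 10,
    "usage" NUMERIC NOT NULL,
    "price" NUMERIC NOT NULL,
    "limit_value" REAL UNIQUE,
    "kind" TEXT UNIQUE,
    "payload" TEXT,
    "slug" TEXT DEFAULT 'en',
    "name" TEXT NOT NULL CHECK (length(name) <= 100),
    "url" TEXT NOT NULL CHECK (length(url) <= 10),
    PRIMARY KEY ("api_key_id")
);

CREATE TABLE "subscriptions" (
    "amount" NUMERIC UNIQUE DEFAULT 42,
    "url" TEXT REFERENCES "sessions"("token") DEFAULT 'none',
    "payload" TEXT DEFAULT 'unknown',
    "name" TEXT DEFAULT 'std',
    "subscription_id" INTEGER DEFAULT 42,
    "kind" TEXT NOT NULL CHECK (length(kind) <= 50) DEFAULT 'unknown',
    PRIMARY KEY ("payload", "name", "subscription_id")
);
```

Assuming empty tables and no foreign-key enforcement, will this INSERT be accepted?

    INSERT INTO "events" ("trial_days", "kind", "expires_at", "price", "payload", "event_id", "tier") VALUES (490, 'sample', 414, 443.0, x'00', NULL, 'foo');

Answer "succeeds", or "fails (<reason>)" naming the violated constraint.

fails (NOT NULL on event_id)

event_id is explicitly set to NULL, but event_id is declared NOT NULL.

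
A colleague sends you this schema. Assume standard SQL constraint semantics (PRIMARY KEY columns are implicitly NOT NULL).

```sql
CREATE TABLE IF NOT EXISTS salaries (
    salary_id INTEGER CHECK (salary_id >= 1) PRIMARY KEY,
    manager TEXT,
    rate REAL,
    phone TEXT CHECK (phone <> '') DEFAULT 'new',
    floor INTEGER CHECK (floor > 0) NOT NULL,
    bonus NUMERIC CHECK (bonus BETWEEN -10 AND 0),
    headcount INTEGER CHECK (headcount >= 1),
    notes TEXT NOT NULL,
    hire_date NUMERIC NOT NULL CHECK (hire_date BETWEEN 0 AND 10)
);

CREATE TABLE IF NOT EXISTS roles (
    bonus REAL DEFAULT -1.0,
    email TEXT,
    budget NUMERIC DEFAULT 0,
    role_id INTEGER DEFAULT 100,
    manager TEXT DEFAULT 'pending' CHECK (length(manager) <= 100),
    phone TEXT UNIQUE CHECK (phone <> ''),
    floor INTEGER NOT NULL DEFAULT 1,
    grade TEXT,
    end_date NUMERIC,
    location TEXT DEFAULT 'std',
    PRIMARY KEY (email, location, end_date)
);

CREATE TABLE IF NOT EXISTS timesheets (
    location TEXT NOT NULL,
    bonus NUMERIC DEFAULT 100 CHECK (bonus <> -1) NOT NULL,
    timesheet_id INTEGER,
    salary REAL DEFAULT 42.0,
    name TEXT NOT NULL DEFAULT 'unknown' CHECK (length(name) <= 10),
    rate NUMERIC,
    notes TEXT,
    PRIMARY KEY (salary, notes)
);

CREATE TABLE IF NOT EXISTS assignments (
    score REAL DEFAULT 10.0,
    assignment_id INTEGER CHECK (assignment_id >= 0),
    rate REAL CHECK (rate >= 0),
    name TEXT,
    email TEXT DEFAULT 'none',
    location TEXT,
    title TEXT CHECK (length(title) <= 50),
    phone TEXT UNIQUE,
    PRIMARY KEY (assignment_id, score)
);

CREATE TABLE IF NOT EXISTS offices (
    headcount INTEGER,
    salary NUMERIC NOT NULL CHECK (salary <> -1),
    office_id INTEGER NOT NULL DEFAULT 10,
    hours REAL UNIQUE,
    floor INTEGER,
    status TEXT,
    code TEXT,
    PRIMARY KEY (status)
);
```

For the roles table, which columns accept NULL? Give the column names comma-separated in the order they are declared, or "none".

bonus, budget, role_id, manager, phone, grade

- bonus: DEFAULT only fills an omitted column; an explicit NULL is still allowed → nullable.
- email: part of the PRIMARY KEY, which implies NOT NULL → not nullable.
- budget: DEFAULT only fills an omitted column; an explicit NULL is still allowed → nullable.
- role_id: DEFAULT only fills an omitted column; an explicit NULL is still allowed → nullable.
- manager: CHECK does not forbid NULL (a CHECK constraint passes when its expression is NULL) → nullable.
- phone: CHECK does not forbid NULL (a CHECK constraint passes when its expression is NULL) → nullable.
- floor: declared NOT NULL → not nullable.
- grade: no NOT NULL constraint applies → nullable.
- end_date: part of the PRIMARY KEY, which implies NOT NULL → not nullable.
- location: part of the PRIMARY KEY, which implies NOT NULL → not nullable.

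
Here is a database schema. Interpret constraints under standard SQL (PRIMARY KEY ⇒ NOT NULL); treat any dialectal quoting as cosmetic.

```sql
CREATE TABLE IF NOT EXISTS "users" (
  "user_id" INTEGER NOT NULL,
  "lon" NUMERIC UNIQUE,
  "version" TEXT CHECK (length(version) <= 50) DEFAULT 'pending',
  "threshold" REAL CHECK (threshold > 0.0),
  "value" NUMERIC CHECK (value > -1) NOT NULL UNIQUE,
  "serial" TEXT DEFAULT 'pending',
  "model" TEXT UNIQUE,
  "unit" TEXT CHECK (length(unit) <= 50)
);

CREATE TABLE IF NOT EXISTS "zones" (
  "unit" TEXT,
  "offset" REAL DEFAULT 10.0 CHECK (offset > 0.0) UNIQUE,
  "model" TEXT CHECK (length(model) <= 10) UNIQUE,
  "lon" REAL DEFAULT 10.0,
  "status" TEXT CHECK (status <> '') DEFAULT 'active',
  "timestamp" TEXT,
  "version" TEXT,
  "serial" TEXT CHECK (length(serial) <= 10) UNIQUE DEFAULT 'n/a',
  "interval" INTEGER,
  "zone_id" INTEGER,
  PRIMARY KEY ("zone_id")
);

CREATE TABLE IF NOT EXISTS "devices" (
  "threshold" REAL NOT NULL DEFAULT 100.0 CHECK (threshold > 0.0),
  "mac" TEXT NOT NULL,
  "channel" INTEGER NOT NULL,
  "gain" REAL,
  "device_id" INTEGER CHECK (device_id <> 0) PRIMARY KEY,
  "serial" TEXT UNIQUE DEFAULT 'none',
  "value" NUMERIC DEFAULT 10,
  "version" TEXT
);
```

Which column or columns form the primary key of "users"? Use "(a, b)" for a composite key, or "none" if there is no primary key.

none

No column is declared PRIMARY KEY inline, and there is no table-level PRIMARY KEY clause in users.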